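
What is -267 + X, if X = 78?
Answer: -189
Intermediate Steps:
-267 + X = -267 + 78 = -189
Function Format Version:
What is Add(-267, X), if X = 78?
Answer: -189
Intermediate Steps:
Add(-267, X) = Add(-267, 78) = -189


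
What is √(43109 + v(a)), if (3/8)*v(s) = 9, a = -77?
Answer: √43133 ≈ 207.68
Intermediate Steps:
v(s) = 24 (v(s) = (8/3)*9 = 24)
√(43109 + v(a)) = √(43109 + 24) = √43133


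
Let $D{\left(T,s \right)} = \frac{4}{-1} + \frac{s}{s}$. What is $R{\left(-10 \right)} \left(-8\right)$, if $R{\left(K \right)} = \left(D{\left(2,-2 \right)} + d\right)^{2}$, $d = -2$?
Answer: $-200$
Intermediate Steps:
$D{\left(T,s \right)} = -3$ ($D{\left(T,s \right)} = 4 \left(-1\right) + 1 = -4 + 1 = -3$)
$R{\left(K \right)} = 25$ ($R{\left(K \right)} = \left(-3 - 2\right)^{2} = \left(-5\right)^{2} = 25$)
$R{\left(-10 \right)} \left(-8\right) = 25 \left(-8\right) = -200$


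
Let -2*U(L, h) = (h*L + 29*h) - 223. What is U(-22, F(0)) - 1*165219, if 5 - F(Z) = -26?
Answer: -165216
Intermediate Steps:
F(Z) = 31 (F(Z) = 5 - 1*(-26) = 5 + 26 = 31)
U(L, h) = 223/2 - 29*h/2 - L*h/2 (U(L, h) = -((h*L + 29*h) - 223)/2 = -((L*h + 29*h) - 223)/2 = -((29*h + L*h) - 223)/2 = -(-223 + 29*h + L*h)/2 = 223/2 - 29*h/2 - L*h/2)
U(-22, F(0)) - 1*165219 = (223/2 - 29/2*31 - ½*(-22)*31) - 1*165219 = (223/2 - 899/2 + 341) - 165219 = 3 - 165219 = -165216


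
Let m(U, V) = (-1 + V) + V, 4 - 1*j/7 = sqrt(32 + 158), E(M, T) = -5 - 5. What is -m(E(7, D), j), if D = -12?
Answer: -55 + 14*sqrt(190) ≈ 137.98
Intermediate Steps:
E(M, T) = -10
j = 28 - 7*sqrt(190) (j = 28 - 7*sqrt(32 + 158) = 28 - 7*sqrt(190) ≈ -68.488)
m(U, V) = -1 + 2*V
-m(E(7, D), j) = -(-1 + 2*(28 - 7*sqrt(190))) = -(-1 + (56 - 14*sqrt(190))) = -(55 - 14*sqrt(190)) = -55 + 14*sqrt(190)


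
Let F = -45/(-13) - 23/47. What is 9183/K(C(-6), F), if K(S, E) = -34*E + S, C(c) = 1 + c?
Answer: -5610813/64799 ≈ -86.588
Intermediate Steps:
F = 1816/611 (F = -45*(-1/13) - 23*1/47 = 45/13 - 23/47 = 1816/611 ≈ 2.9722)
K(S, E) = S - 34*E
9183/K(C(-6), F) = 9183/((1 - 6) - 34*1816/611) = 9183/(-5 - 61744/611) = 9183/(-64799/611) = 9183*(-611/64799) = -5610813/64799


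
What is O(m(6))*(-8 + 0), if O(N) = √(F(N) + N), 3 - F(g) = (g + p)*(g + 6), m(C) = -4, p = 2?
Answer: -8*√3 ≈ -13.856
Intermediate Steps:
F(g) = 3 - (2 + g)*(6 + g) (F(g) = 3 - (g + 2)*(g + 6) = 3 - (2 + g)*(6 + g))
O(N) = √(-9 - N² - 7*N) (O(N) = √((-9 - N² - 8*N) + N) = √(-9 - N² - 7*N))
O(m(6))*(-8 + 0) = √(-9 - 1*(-4)² - 7*(-4))*(-8 + 0) = √(-9 - 1*16 + 28)*(-8) = √(-9 - 16 + 28)*(-8) = √3*(-8) = -8*√3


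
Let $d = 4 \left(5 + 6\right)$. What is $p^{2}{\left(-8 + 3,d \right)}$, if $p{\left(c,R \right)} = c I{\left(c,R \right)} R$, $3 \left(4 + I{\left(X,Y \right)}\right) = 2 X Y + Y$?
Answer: $895206400$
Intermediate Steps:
$I{\left(X,Y \right)} = -4 + \frac{Y}{3} + \frac{2 X Y}{3}$ ($I{\left(X,Y \right)} = -4 + \frac{2 X Y + Y}{3} = -4 + \frac{Y + 2 X Y}{3} = -4 + \left(\frac{Y}{3} + \frac{2 X Y}{3}\right) = -4 + \frac{Y}{3} + \frac{2 X Y}{3}$)
$d = 44$ ($d = 4 \cdot 11 = 44$)
$p{\left(c,R \right)} = R c \left(-4 + \frac{R}{3} + \frac{2 R c}{3}\right)$ ($p{\left(c,R \right)} = c \left(-4 + \frac{R}{3} + \frac{2 c R}{3}\right) R = c \left(-4 + \frac{R}{3} + \frac{2 R c}{3}\right) R = R c \left(-4 + \frac{R}{3} + \frac{2 R c}{3}\right)$)
$p^{2}{\left(-8 + 3,d \right)} = \left(\frac{1}{3} \cdot 44 \left(-8 + 3\right) \left(-12 + 44 + 2 \cdot 44 \left(-8 + 3\right)\right)\right)^{2} = \left(\frac{1}{3} \cdot 44 \left(-5\right) \left(-12 + 44 + 2 \cdot 44 \left(-5\right)\right)\right)^{2} = \left(\frac{1}{3} \cdot 44 \left(-5\right) \left(-12 + 44 - 440\right)\right)^{2} = \left(\frac{1}{3} \cdot 44 \left(-5\right) \left(-408\right)\right)^{2} = 29920^{2} = 895206400$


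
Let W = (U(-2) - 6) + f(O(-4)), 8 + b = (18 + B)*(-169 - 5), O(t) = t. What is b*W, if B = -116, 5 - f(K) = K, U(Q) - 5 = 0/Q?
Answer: 136352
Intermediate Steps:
U(Q) = 5 (U(Q) = 5 + 0/Q = 5 + 0 = 5)
f(K) = 5 - K
b = 17044 (b = -8 + (18 - 116)*(-169 - 5) = -8 - 98*(-174) = -8 + 17052 = 17044)
W = 8 (W = (5 - 6) + (5 - 1*(-4)) = -1 + (5 + 4) = -1 + 9 = 8)
b*W = 17044*8 = 136352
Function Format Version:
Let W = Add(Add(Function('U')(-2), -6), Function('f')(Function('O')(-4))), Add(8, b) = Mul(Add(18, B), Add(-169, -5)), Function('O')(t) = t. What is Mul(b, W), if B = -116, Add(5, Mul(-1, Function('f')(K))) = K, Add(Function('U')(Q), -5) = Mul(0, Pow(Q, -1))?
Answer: 136352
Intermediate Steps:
Function('U')(Q) = 5 (Function('U')(Q) = Add(5, Mul(0, Pow(Q, -1))) = Add(5, 0) = 5)
Function('f')(K) = Add(5, Mul(-1, K))
b = 17044 (b = Add(-8, Mul(Add(18, -116), Add(-169, -5))) = Add(-8, Mul(-98, -174)) = Add(-8, 17052) = 17044)
W = 8 (W = Add(Add(5, -6), Add(5, Mul(-1, -4))) = Add(-1, Add(5, 4)) = Add(-1, 9) = 8)
Mul(b, W) = Mul(17044, 8) = 136352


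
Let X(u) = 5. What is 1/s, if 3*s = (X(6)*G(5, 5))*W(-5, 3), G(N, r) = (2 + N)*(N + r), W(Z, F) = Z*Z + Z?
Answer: 3/7000 ≈ 0.00042857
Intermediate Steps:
W(Z, F) = Z + Z² (W(Z, F) = Z² + Z = Z + Z²)
s = 7000/3 (s = ((5*(5² + 2*5 + 2*5 + 5*5))*(-5*(1 - 5)))/3 = ((5*(25 + 10 + 10 + 25))*(-5*(-4)))/3 = ((5*70)*20)/3 = (350*20)/3 = (⅓)*7000 = 7000/3 ≈ 2333.3)
1/s = 1/(7000/3) = 3/7000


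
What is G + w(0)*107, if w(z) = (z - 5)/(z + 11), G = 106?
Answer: 631/11 ≈ 57.364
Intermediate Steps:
w(z) = (-5 + z)/(11 + z)
G + w(0)*107 = 106 + ((-5 + 0)/(11 + 0))*107 = 106 + (-5/11)*107 = 106 + ((1/11)*(-5))*107 = 106 - 5/11*107 = 106 - 535/11 = 631/11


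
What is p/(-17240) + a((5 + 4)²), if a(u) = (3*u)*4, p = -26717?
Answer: 16783997/17240 ≈ 973.55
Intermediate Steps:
a(u) = 12*u
p/(-17240) + a((5 + 4)²) = -26717/(-17240) + 12*(5 + 4)² = -26717*(-1/17240) + 12*9² = 26717/17240 + 12*81 = 26717/17240 + 972 = 16783997/17240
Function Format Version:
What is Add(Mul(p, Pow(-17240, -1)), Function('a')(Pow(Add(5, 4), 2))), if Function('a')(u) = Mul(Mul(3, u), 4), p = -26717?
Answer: Rational(16783997, 17240) ≈ 973.55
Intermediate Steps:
Function('a')(u) = Mul(12, u)
Add(Mul(p, Pow(-17240, -1)), Function('a')(Pow(Add(5, 4), 2))) = Add(Mul(-26717, Pow(-17240, -1)), Mul(12, Pow(Add(5, 4), 2))) = Add(Mul(-26717, Rational(-1, 17240)), Mul(12, Pow(9, 2))) = Add(Rational(26717, 17240), Mul(12, 81)) = Add(Rational(26717, 17240), 972) = Rational(16783997, 17240)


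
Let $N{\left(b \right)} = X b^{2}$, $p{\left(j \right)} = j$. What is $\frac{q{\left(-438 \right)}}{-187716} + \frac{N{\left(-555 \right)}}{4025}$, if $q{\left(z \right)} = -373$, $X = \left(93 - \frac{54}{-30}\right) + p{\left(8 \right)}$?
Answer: $\frac{1188804601969}{151111380} \approx 7867.1$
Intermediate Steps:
$X = \frac{514}{5}$ ($X = \left(93 - \frac{54}{-30}\right) + 8 = \left(93 - - \frac{9}{5}\right) + 8 = \left(93 + \frac{9}{5}\right) + 8 = \frac{474}{5} + 8 = \frac{514}{5} \approx 102.8$)
$N{\left(b \right)} = \frac{514 b^{2}}{5}$
$\frac{q{\left(-438 \right)}}{-187716} + \frac{N{\left(-555 \right)}}{4025} = - \frac{373}{-187716} + \frac{\frac{514}{5} \left(-555\right)^{2}}{4025} = \left(-373\right) \left(- \frac{1}{187716}\right) + \frac{514}{5} \cdot 308025 \cdot \frac{1}{4025} = \frac{373}{187716} + 31664970 \cdot \frac{1}{4025} = \frac{373}{187716} + \frac{6332994}{805} = \frac{1188804601969}{151111380}$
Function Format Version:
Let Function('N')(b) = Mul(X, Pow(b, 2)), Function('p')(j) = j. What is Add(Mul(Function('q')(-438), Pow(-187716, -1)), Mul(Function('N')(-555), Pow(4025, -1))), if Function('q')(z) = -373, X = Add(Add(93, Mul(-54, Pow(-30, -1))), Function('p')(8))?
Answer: Rational(1188804601969, 151111380) ≈ 7867.1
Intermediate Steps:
X = Rational(514, 5) (X = Add(Add(93, Mul(-54, Pow(-30, -1))), 8) = Add(Add(93, Mul(-54, Rational(-1, 30))), 8) = Add(Add(93, Rational(9, 5)), 8) = Add(Rational(474, 5), 8) = Rational(514, 5) ≈ 102.80)
Function('N')(b) = Mul(Rational(514, 5), Pow(b, 2))
Add(Mul(Function('q')(-438), Pow(-187716, -1)), Mul(Function('N')(-555), Pow(4025, -1))) = Add(Mul(-373, Pow(-187716, -1)), Mul(Mul(Rational(514, 5), Pow(-555, 2)), Pow(4025, -1))) = Add(Mul(-373, Rational(-1, 187716)), Mul(Mul(Rational(514, 5), 308025), Rational(1, 4025))) = Add(Rational(373, 187716), Mul(31664970, Rational(1, 4025))) = Add(Rational(373, 187716), Rational(6332994, 805)) = Rational(1188804601969, 151111380)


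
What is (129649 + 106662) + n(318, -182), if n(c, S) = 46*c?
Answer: 250939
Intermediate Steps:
(129649 + 106662) + n(318, -182) = (129649 + 106662) + 46*318 = 236311 + 14628 = 250939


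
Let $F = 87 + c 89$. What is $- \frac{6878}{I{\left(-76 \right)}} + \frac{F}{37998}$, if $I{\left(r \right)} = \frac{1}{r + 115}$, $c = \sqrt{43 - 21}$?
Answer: $- \frac{3397553143}{12666} + \frac{89 \sqrt{22}}{37998} \approx -2.6824 \cdot 10^{5}$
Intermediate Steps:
$c = \sqrt{22} \approx 4.6904$
$I{\left(r \right)} = \frac{1}{115 + r}$
$F = 87 + 89 \sqrt{22}$ ($F = 87 + \sqrt{22} \cdot 89 = 87 + 89 \sqrt{22} \approx 504.45$)
$- \frac{6878}{I{\left(-76 \right)}} + \frac{F}{37998} = - \frac{6878}{\frac{1}{115 - 76}} + \frac{87 + 89 \sqrt{22}}{37998} = - \frac{6878}{\frac{1}{39}} + \left(87 + 89 \sqrt{22}\right) \frac{1}{37998} = - 6878 \frac{1}{\frac{1}{39}} + \left(\frac{29}{12666} + \frac{89 \sqrt{22}}{37998}\right) = \left(-6878\right) 39 + \left(\frac{29}{12666} + \frac{89 \sqrt{22}}{37998}\right) = -268242 + \left(\frac{29}{12666} + \frac{89 \sqrt{22}}{37998}\right) = - \frac{3397553143}{12666} + \frac{89 \sqrt{22}}{37998}$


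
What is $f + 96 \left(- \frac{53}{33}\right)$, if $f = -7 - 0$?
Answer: $- \frac{1773}{11} \approx -161.18$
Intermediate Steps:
$f = -7$ ($f = -7 + 0 = -7$)
$f + 96 \left(- \frac{53}{33}\right) = -7 + 96 \left(- \frac{53}{33}\right) = -7 - \frac{1696}{11} = - \frac{1773}{11}$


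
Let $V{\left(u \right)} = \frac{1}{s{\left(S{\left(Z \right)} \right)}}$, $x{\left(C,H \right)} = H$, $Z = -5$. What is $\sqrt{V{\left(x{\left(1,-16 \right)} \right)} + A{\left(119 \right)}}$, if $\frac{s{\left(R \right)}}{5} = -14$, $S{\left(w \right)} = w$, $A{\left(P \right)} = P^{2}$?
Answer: $\frac{3 \sqrt{7709870}}{70} \approx 119.0$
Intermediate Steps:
$s{\left(R \right)} = -70$ ($s{\left(R \right)} = 5 \left(-14\right) = -70$)
$V{\left(u \right)} = - \frac{1}{70}$ ($V{\left(u \right)} = \frac{1}{-70} = - \frac{1}{70}$)
$\sqrt{V{\left(x{\left(1,-16 \right)} \right)} + A{\left(119 \right)}} = \sqrt{- \frac{1}{70} + 119^{2}} = \sqrt{- \frac{1}{70} + 14161} = \sqrt{\frac{991269}{70}} = \frac{3 \sqrt{7709870}}{70}$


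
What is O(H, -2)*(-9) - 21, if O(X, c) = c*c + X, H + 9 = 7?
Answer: -39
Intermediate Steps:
H = -2 (H = -9 + 7 = -2)
O(X, c) = X + c**2 (O(X, c) = c**2 + X = X + c**2)
O(H, -2)*(-9) - 21 = (-2 + (-2)**2)*(-9) - 21 = (-2 + 4)*(-9) - 21 = 2*(-9) - 21 = -18 - 21 = -39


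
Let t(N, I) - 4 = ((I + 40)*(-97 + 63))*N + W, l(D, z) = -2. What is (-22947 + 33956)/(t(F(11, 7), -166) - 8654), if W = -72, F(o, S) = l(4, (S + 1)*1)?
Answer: -11009/17290 ≈ -0.63673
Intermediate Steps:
F(o, S) = -2
t(N, I) = -68 + N*(-1360 - 34*I) (t(N, I) = 4 + (((I + 40)*(-97 + 63))*N - 72) = 4 + (((40 + I)*(-34))*N - 72) = 4 + ((-1360 - 34*I)*N - 72) = 4 + (N*(-1360 - 34*I) - 72) = 4 + (-72 + N*(-1360 - 34*I)) = -68 + N*(-1360 - 34*I))
(-22947 + 33956)/(t(F(11, 7), -166) - 8654) = (-22947 + 33956)/((-68 - 1360*(-2) - 34*(-166)*(-2)) - 8654) = 11009/((-68 + 2720 - 11288) - 8654) = 11009/(-8636 - 8654) = 11009/(-17290) = 11009*(-1/17290) = -11009/17290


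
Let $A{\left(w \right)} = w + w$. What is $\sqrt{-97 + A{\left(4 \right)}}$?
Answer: $i \sqrt{89} \approx 9.434 i$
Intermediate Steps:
$A{\left(w \right)} = 2 w$
$\sqrt{-97 + A{\left(4 \right)}} = \sqrt{-97 + 2 \cdot 4} = \sqrt{-97 + 8} = \sqrt{-89} = i \sqrt{89}$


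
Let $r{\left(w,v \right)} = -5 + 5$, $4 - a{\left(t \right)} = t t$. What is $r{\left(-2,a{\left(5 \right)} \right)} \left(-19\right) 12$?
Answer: $0$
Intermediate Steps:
$a{\left(t \right)} = 4 - t^{2}$ ($a{\left(t \right)} = 4 - t t = 4 - t^{2}$)
$r{\left(w,v \right)} = 0$
$r{\left(-2,a{\left(5 \right)} \right)} \left(-19\right) 12 = 0 \left(-19\right) 12 = 0 \cdot 12 = 0$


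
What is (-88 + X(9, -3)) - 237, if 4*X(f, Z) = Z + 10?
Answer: -1293/4 ≈ -323.25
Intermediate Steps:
X(f, Z) = 5/2 + Z/4 (X(f, Z) = (Z + 10)/4 = (10 + Z)/4 = 5/2 + Z/4)
(-88 + X(9, -3)) - 237 = (-88 + (5/2 + (1/4)*(-3))) - 237 = (-88 + (5/2 - 3/4)) - 237 = (-88 + 7/4) - 237 = -345/4 - 237 = -1293/4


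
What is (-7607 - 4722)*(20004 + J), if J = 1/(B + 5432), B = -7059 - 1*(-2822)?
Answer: -294722044949/1195 ≈ -2.4663e+8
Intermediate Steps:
B = -4237 (B = -7059 + 2822 = -4237)
J = 1/1195 (J = 1/(-4237 + 5432) = 1/1195 ≈ 0.00083682)
(-7607 - 4722)*(20004 + J) = (-7607 - 4722)*(20004 + 1/1195) = -12329*23904781/1195 = -294722044949/1195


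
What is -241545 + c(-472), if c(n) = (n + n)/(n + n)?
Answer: -241544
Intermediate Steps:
c(n) = 1 (c(n) = (2*n)/((2*n)) = (2*n)*(1/(2*n)) = 1)
-241545 + c(-472) = -241545 + 1 = -241544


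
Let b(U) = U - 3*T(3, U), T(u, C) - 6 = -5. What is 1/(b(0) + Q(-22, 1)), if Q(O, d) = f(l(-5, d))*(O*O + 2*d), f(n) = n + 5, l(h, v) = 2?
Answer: 1/3399 ≈ 0.00029420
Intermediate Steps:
T(u, C) = 1 (T(u, C) = 6 - 5 = 1)
f(n) = 5 + n
Q(O, d) = 7*O² + 14*d (Q(O, d) = (5 + 2)*(O*O + 2*d) = 7*(O² + 2*d) = 7*O² + 14*d)
b(U) = -3 + U (b(U) = U - 3*1 = U - 3 = -3 + U)
1/(b(0) + Q(-22, 1)) = 1/((-3 + 0) + (7*(-22)² + 14*1)) = 1/(-3 + (7*484 + 14)) = 1/(-3 + (3388 + 14)) = 1/(-3 + 3402) = 1/3399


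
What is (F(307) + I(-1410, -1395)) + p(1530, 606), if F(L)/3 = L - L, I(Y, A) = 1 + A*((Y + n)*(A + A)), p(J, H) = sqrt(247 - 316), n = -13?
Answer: -5538387149 + I*sqrt(69) ≈ -5.5384e+9 + 8.3066*I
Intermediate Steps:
p(J, H) = I*sqrt(69) (p(J, H) = sqrt(-69) = I*sqrt(69))
I(Y, A) = 1 + 2*A**2*(-13 + Y) (I(Y, A) = 1 + A*((Y - 13)*(A + A)) = 1 + A*((-13 + Y)*(2*A)) = 1 + A*(2*A*(-13 + Y)) = 1 + 2*A**2*(-13 + Y))
F(L) = 0 (F(L) = 3*(L - L) = 3*0 = 0)
(F(307) + I(-1410, -1395)) + p(1530, 606) = (0 + (1 - 26*(-1395)**2 + 2*(-1410)*(-1395)**2)) + I*sqrt(69) = (0 + (1 - 26*1946025 + 2*(-1410)*1946025)) + I*sqrt(69) = (0 + (1 - 50596650 - 5487790500)) + I*sqrt(69) = (0 - 5538387149) + I*sqrt(69) = -5538387149 + I*sqrt(69)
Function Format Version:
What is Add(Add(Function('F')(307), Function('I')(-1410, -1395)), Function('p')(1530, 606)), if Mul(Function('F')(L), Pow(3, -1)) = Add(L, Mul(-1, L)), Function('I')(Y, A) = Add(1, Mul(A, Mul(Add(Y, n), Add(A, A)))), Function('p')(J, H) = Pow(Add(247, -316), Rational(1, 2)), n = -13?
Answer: Add(-5538387149, Mul(I, Pow(69, Rational(1, 2)))) ≈ Add(-5.5384e+9, Mul(8.3066, I))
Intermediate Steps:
Function('p')(J, H) = Mul(I, Pow(69, Rational(1, 2))) (Function('p')(J, H) = Pow(-69, Rational(1, 2)) = Mul(I, Pow(69, Rational(1, 2))))
Function('I')(Y, A) = Add(1, Mul(2, Pow(A, 2), Add(-13, Y))) (Function('I')(Y, A) = Add(1, Mul(A, Mul(Add(Y, -13), Add(A, A)))) = Add(1, Mul(A, Mul(Add(-13, Y), Mul(2, A)))) = Add(1, Mul(A, Mul(2, A, Add(-13, Y)))) = Add(1, Mul(2, Pow(A, 2), Add(-13, Y))))
Function('F')(L) = 0 (Function('F')(L) = Mul(3, Add(L, Mul(-1, L))) = Mul(3, 0) = 0)
Add(Add(Function('F')(307), Function('I')(-1410, -1395)), Function('p')(1530, 606)) = Add(Add(0, Add(1, Mul(-26, Pow(-1395, 2)), Mul(2, -1410, Pow(-1395, 2)))), Mul(I, Pow(69, Rational(1, 2)))) = Add(Add(0, Add(1, Mul(-26, 1946025), Mul(2, -1410, 1946025))), Mul(I, Pow(69, Rational(1, 2)))) = Add(Add(0, Add(1, -50596650, -5487790500)), Mul(I, Pow(69, Rational(1, 2)))) = Add(Add(0, -5538387149), Mul(I, Pow(69, Rational(1, 2)))) = Add(-5538387149, Mul(I, Pow(69, Rational(1, 2))))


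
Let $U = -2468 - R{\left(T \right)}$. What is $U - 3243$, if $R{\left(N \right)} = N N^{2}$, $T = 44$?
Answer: $-90895$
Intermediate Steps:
$R{\left(N \right)} = N^{3}$
$U = -87652$ ($U = -2468 - 44^{3} = -2468 - 85184 = -87652$)
$U - 3243 = -87652 - 3243 = -90895$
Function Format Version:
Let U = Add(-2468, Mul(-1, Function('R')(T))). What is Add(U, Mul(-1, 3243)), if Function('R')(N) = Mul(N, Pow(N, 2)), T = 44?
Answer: -90895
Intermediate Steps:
Function('R')(N) = Pow(N, 3)
U = -87652 (U = Add(-2468, Mul(-1, Pow(44, 3))) = Add(-2468, Mul(-1, 85184)) = Add(-2468, -85184) = -87652)
Add(U, Mul(-1, 3243)) = Add(-87652, Mul(-1, 3243)) = Add(-87652, -3243) = -90895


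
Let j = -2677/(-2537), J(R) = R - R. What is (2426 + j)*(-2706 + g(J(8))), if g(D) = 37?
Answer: -16434204691/2537 ≈ -6.4778e+6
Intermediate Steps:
J(R) = 0
j = 2677/2537 (j = -2677*(-1/2537) = 2677/2537 ≈ 1.0552)
(2426 + j)*(-2706 + g(J(8))) = (2426 + 2677/2537)*(-2706 + 37) = (6157439/2537)*(-2669) = -16434204691/2537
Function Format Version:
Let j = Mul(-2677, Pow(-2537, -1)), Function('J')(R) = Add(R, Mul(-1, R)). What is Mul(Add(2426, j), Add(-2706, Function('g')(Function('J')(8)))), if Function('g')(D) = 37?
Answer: Rational(-16434204691, 2537) ≈ -6.4778e+6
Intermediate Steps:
Function('J')(R) = 0
j = Rational(2677, 2537) (j = Mul(-2677, Rational(-1, 2537)) = Rational(2677, 2537) ≈ 1.0552)
Mul(Add(2426, j), Add(-2706, Function('g')(Function('J')(8)))) = Mul(Add(2426, Rational(2677, 2537)), Add(-2706, 37)) = Mul(Rational(6157439, 2537), -2669) = Rational(-16434204691, 2537)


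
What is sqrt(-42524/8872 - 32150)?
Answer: I*sqrt(158186276158)/2218 ≈ 179.32*I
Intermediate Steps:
sqrt(-42524/8872 - 32150) = sqrt(-42524*1/8872 - 32150) = sqrt(-10631/2218 - 32150) = sqrt(-71319331/2218) = I*sqrt(158186276158)/2218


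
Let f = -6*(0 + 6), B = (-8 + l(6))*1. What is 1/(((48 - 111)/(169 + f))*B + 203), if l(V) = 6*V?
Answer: 19/3605 ≈ 0.0052705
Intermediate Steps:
B = 28 (B = (-8 + 6*6)*1 = (-8 + 36)*1 = 28*1 = 28)
f = -36 (f = -6*6 = -36)
1/(((48 - 111)/(169 + f))*B + 203) = 1/(((48 - 111)/(169 - 36))*28 + 203) = 1/(-63/133*28 + 203) = 1/(-63*1/133*28 + 203) = 1/(-9/19*28 + 203) = 1/(-252/19 + 203) = 1/(3605/19) = 19/3605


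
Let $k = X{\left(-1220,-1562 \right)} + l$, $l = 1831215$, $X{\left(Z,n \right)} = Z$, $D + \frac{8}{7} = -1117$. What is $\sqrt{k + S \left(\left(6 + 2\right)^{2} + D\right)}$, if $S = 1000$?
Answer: $\frac{\sqrt{38016755}}{7} \approx 880.82$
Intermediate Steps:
$D = - \frac{7827}{7}$ ($D = - \frac{8}{7} - 1117 = - \frac{7827}{7} \approx -1118.1$)
$k = 1829995$ ($k = -1220 + 1831215 = 1829995$)
$\sqrt{k + S \left(\left(6 + 2\right)^{2} + D\right)} = \sqrt{1829995 + 1000 \left(\left(6 + 2\right)^{2} - \frac{7827}{7}\right)} = \sqrt{1829995 + 1000 \left(8^{2} - \frac{7827}{7}\right)} = \sqrt{1829995 + 1000 \left(64 - \frac{7827}{7}\right)} = \sqrt{1829995 + 1000 \left(- \frac{7379}{7}\right)} = \sqrt{1829995 - \frac{7379000}{7}} = \sqrt{\frac{5430965}{7}} = \frac{\sqrt{38016755}}{7}$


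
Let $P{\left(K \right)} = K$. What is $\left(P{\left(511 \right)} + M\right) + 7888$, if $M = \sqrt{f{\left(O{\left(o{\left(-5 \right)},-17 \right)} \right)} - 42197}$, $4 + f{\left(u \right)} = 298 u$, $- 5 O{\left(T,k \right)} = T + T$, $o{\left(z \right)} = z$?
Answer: $8399 + i \sqrt{41605} \approx 8399.0 + 203.97 i$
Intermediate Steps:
$O{\left(T,k \right)} = - \frac{2 T}{5}$ ($O{\left(T,k \right)} = - \frac{T + T}{5} = - \frac{2 T}{5}$)
$f{\left(u \right)} = -4 + 298 u$
$M = i \sqrt{41605}$ ($M = \sqrt{\left(-4 + 298 \left(\left(- \frac{2}{5}\right) \left(-5\right)\right)\right) - 42197} = \sqrt{\left(-4 + 298 \cdot 2\right) - 42197} = \sqrt{\left(-4 + 596\right) - 42197} = \sqrt{592 - 42197} = \sqrt{-41605} = i \sqrt{41605} \approx 203.97 i$)
$\left(P{\left(511 \right)} + M\right) + 7888 = \left(511 + i \sqrt{41605}\right) + 7888 = 8399 + i \sqrt{41605}$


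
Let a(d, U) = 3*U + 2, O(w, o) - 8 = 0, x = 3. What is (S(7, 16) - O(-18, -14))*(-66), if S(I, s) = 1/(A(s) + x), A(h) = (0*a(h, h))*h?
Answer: 506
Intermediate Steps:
O(w, o) = 8 (O(w, o) = 8 + 0 = 8)
a(d, U) = 2 + 3*U
A(h) = 0 (A(h) = (0*(2 + 3*h))*h = 0*h = 0)
S(I, s) = 1/3 (S(I, s) = 1/(0 + 3) = 1/3)
(S(7, 16) - O(-18, -14))*(-66) = (1/3 - 1*8)*(-66) = (1/3 - 8)*(-66) = -23/3*(-66) = 506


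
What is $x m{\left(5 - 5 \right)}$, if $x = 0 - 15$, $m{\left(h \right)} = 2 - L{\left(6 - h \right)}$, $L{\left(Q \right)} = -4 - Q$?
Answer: $-180$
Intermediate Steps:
$m{\left(h \right)} = 12 - h$ ($m{\left(h \right)} = 2 - \left(-4 - \left(6 - h\right)\right) = 2 - \left(-4 + \left(-6 + h\right)\right) = 2 - \left(-10 + h\right) = 12 - h$)
$x = -15$
$x m{\left(5 - 5 \right)} = - 15 \left(12 - \left(5 - 5\right)\right) = - 15 \left(12 - 0\right) = - 15 \left(12 + 0\right) = \left(-15\right) 12 = -180$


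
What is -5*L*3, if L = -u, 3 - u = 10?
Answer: -105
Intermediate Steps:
u = -7 (u = 3 - 1*10 = 3 - 10 = -7)
L = 7 (L = -1*(-7) = 7)
-5*L*3 = -5*7*3 = -35*3 = -105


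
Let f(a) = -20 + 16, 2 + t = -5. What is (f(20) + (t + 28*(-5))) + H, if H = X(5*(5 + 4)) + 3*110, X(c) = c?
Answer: 224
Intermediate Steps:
t = -7 (t = -2 - 5 = -7)
f(a) = -4
H = 375 (H = 5*(5 + 4) + 3*110 = 5*9 + 330 = 45 + 330 = 375)
(f(20) + (t + 28*(-5))) + H = (-4 + (-7 + 28*(-5))) + 375 = (-4 + (-7 - 140)) + 375 = (-4 - 147) + 375 = -151 + 375 = 224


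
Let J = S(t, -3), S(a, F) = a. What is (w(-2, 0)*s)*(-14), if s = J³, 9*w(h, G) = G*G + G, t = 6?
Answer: 0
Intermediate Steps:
w(h, G) = G/9 + G²/9 (w(h, G) = (G*G + G)/9 = (G² + G)/9 = (G + G²)/9 = G/9 + G²/9)
J = 6
s = 216 (s = 6³ = 216)
(w(-2, 0)*s)*(-14) = (((⅑)*0*(1 + 0))*216)*(-14) = (((⅑)*0*1)*216)*(-14) = (0*216)*(-14) = 0*(-14) = 0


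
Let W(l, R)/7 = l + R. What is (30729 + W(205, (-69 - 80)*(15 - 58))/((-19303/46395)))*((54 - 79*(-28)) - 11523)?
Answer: 14387084000301/19303 ≈ 7.4533e+8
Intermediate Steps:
W(l, R) = 7*R + 7*l (W(l, R) = 7*(l + R) = 7*(R + l) = 7*R + 7*l)
(30729 + W(205, (-69 - 80)*(15 - 58))/((-19303/46395)))*((54 - 79*(-28)) - 11523) = (30729 + (7*((-69 - 80)*(15 - 58)) + 7*205)/((-19303/46395)))*((54 - 79*(-28)) - 11523) = (30729 + (7*(-149*(-43)) + 1435)/((-19303*1/46395)))*((54 + 2212) - 11523) = (30729 + (7*6407 + 1435)/(-19303/46395))*(2266 - 11523) = (30729 + (44849 + 1435)*(-46395/19303))*(-9257) = (30729 + 46284*(-46395/19303))*(-9257) = (30729 - 2147346180/19303)*(-9257) = -1554184293/19303*(-9257) = 14387084000301/19303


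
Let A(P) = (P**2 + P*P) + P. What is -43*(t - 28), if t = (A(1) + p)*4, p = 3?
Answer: 172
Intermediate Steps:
A(P) = P + 2*P**2 (A(P) = (P**2 + P**2) + P = 2*P**2 + P = P + 2*P**2)
t = 24 (t = (1*(1 + 2*1) + 3)*4 = (1*(1 + 2) + 3)*4 = (1*3 + 3)*4 = (3 + 3)*4 = 6*4 = 24)
-43*(t - 28) = -43*(24 - 28) = -43*(-4) = 172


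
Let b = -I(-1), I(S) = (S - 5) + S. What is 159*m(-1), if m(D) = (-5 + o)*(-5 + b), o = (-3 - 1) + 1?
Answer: -2544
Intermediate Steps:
o = -3 (o = -4 + 1 = -3)
I(S) = -5 + 2*S (I(S) = (-5 + S) + S = -5 + 2*S)
b = 7 (b = -(-5 + 2*(-1)) = -(-5 - 2) = -1*(-7) = 7)
m(D) = -16 (m(D) = (-5 - 3)*(-5 + 7) = -8*2 = -16)
159*m(-1) = 159*(-16) = -2544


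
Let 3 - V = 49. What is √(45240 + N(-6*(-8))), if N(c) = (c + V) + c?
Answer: √45290 ≈ 212.81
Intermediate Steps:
V = -46 (V = 3 - 1*49 = 3 - 49 = -46)
N(c) = -46 + 2*c (N(c) = (c - 46) + c = (-46 + c) + c = -46 + 2*c)
√(45240 + N(-6*(-8))) = √(45240 + (-46 + 2*(-6*(-8)))) = √(45240 + (-46 + 2*48)) = √(45240 + (-46 + 96)) = √(45240 + 50) = √45290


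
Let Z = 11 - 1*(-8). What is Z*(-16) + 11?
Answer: -293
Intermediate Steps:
Z = 19 (Z = 11 + 8 = 19)
Z*(-16) + 11 = 19*(-16) + 11 = -304 + 11 = -293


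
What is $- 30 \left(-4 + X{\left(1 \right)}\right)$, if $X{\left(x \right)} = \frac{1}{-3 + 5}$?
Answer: $105$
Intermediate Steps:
$X{\left(x \right)} = \frac{1}{2}$
$- 30 \left(-4 + X{\left(1 \right)}\right) = - 30 \left(-4 + \frac{1}{2}\right) = \left(-30\right) \left(- \frac{7}{2}\right) = 105$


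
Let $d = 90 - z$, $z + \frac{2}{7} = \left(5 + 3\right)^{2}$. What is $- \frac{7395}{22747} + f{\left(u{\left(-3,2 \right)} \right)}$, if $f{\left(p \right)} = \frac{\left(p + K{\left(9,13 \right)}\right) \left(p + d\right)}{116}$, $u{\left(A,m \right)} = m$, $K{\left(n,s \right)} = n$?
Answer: $\frac{21769113}{9235282} \approx 2.3572$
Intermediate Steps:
$z = \frac{446}{7}$ ($z = - \frac{2}{7} + \left(5 + 3\right)^{2} = - \frac{2}{7} + 8^{2} = - \frac{2}{7} + 64 = \frac{446}{7} \approx 63.714$)
$d = \frac{184}{7}$ ($d = 90 - \frac{446}{7} = \frac{184}{7} \approx 26.286$)
$f{\left(p \right)} = \frac{\left(9 + p\right) \left(\frac{184}{7} + p\right)}{116}$ ($f{\left(p \right)} = \frac{\left(p + 9\right) \left(p + \frac{184}{7}\right)}{116} = \left(9 + p\right) \left(\frac{184}{7} + p\right) \frac{1}{116} = \frac{\left(9 + p\right) \left(\frac{184}{7} + p\right)}{116}$)
$- \frac{7395}{22747} + f{\left(u{\left(-3,2 \right)} \right)} = - \frac{7395}{22747} + \left(\frac{414}{203} + \frac{2^{2}}{116} + \frac{247}{812} \cdot 2\right) = \left(-7395\right) \frac{1}{22747} + \left(\frac{414}{203} + \frac{1}{116} \cdot 4 + \frac{247}{406}\right) = - \frac{7395}{22747} + \left(\frac{414}{203} + \frac{1}{29} + \frac{247}{406}\right) = - \frac{7395}{22747} + \frac{1089}{406} = \frac{21769113}{9235282}$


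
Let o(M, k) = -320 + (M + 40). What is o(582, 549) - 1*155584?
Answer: -155282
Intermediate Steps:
o(M, k) = -280 + M (o(M, k) = -320 + (40 + M) = -280 + M)
o(582, 549) - 1*155584 = (-280 + 582) - 1*155584 = 302 - 155584 = -155282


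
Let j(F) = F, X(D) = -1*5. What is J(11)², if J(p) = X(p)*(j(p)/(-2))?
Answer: 3025/4 ≈ 756.25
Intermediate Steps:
X(D) = -5
J(p) = 5*p/2 (J(p) = -5*p/(-2) = -5*p*(-1)/2 = -(-5)*p/2 = 5*p/2)
J(11)² = ((5/2)*11)² = (55/2)² = 3025/4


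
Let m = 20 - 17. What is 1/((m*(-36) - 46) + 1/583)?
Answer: -583/89781 ≈ -0.0064936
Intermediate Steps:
m = 3
1/((m*(-36) - 46) + 1/583) = 1/((3*(-36) - 46) + 1/583) = 1/((-108 - 46) + 1/583) = 1/(-154 + 1/583) = 1/(-89781/583) = -583/89781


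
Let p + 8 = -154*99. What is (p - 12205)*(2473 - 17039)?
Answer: 399967794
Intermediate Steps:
p = -15254 (p = -8 - 154*99 = -8 - 15246 = -15254)
(p - 12205)*(2473 - 17039) = (-15254 - 12205)*(2473 - 17039) = -27459*(-14566) = 399967794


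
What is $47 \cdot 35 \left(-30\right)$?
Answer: $-49350$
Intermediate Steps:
$47 \cdot 35 \left(-30\right) = 1645 \left(-30\right) = -49350$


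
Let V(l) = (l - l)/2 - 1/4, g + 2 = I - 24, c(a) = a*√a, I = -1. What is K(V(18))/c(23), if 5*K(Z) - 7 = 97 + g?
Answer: 77*√23/2645 ≈ 0.13961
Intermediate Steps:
c(a) = a^(3/2)
g = -27 (g = -2 + (-1 - 24) = -2 - 25 = -27)
V(l) = -¼ (V(l) = 0*(½) - 1*¼ = 0 - ¼ = -¼)
K(Z) = 77/5 (K(Z) = 7/5 + (97 - 27)/5 = 7/5 + (⅕)*70 = 7/5 + 14 = 77/5)
K(V(18))/c(23) = 77/(5*(23^(3/2))) = 77/(5*((23*√23))) = 77*(√23/529)/5 = 77*√23/2645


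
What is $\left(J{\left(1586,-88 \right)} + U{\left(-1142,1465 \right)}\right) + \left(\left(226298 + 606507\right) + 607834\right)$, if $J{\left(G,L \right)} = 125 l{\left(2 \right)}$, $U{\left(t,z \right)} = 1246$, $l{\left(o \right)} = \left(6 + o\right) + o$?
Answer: $1443135$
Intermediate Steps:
$l{\left(o \right)} = 6 + 2 o$
$J{\left(G,L \right)} = 1250$ ($J{\left(G,L \right)} = 125 \left(6 + 2 \cdot 2\right) = 125 \left(6 + 4\right) = 125 \cdot 10 = 1250$)
$\left(J{\left(1586,-88 \right)} + U{\left(-1142,1465 \right)}\right) + \left(\left(226298 + 606507\right) + 607834\right) = \left(1250 + 1246\right) + \left(\left(226298 + 606507\right) + 607834\right) = 2496 + \left(832805 + 607834\right) = 2496 + 1440639 = 1443135$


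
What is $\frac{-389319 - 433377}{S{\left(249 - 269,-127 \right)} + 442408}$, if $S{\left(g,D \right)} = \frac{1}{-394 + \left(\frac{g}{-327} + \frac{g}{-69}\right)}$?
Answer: $- \frac{811900583088}{436602719717} \approx -1.8596$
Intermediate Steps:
$S{\left(g,D \right)} = \frac{1}{-394 - \frac{44 g}{2507}}$ ($S{\left(g,D \right)} = \frac{1}{-394 + \left(g \left(- \frac{1}{327}\right) + g \left(- \frac{1}{69}\right)\right)} = \frac{1}{-394 - \frac{44 g}{2507}}$)
$\frac{-389319 - 433377}{S{\left(249 - 269,-127 \right)} + 442408} = \frac{-389319 - 433377}{- \frac{2507}{987758 + 44 \left(249 - 269\right)} + 442408} = - \frac{822696}{- \frac{2507}{987758 + 44 \left(-20\right)} + 442408} = - \frac{822696}{- \frac{2507}{987758 - 880} + 442408} = - \frac{822696}{- \frac{2507}{986878} + 442408} = - \frac{822696}{\frac{436602719717}{986878}} = \left(-822696\right) \frac{986878}{436602719717} = - \frac{811900583088}{436602719717}$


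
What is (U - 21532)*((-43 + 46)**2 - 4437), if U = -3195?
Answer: 109491156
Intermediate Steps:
(U - 21532)*((-43 + 46)**2 - 4437) = (-3195 - 21532)*((-43 + 46)**2 - 4437) = -24727*(3**2 - 4437) = -24727*(9 - 4437) = -24727*(-4428) = 109491156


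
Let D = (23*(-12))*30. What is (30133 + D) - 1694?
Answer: 20159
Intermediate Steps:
D = -8280 (D = -276*30 = -8280)
(30133 + D) - 1694 = (30133 - 8280) - 1694 = 21853 - 1694 = 20159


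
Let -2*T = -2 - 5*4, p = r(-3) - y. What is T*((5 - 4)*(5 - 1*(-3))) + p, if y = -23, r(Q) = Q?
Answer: 108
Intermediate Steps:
p = 20 (p = -3 - 1*(-23) = -3 + 23 = 20)
T = 11 (T = -(-2 - 5*4)/2 = -(-2 - 20)/2 = -½*(-22) = 11)
T*((5 - 4)*(5 - 1*(-3))) + p = 11*((5 - 4)*(5 - 1*(-3))) + 20 = 11*(1*(5 + 3)) + 20 = 11*(1*8) + 20 = 11*8 + 20 = 88 + 20 = 108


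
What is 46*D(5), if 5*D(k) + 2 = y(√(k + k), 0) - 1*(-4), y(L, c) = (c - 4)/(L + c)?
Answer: 92/5 - 92*√10/25 ≈ 6.7628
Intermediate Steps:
y(L, c) = (-4 + c)/(L + c)
D(k) = ⅖ - 2*√2/(5*√k) (D(k) = -⅖ + ((-4 + 0)/(√(k + k) + 0) - 1*(-4))/5 = -⅖ + (-4/(√(2*k) + 0) + 4)/5 = -⅖ + (-4/(√2*√k + 0) + 4)/5 = -⅖ + (-4/(√2*√k) + 4)/5 = -⅖ + ((√2/(2*√k))*(-4) + 4)/5 = -⅖ + (-2*√2/√k + 4)/5 = -⅖ + (4 - 2*√2/√k)/5 = -⅖ + (⅘ - 2*√2/(5*√k)) = ⅖ - 2*√2/(5*√k))
46*D(5) = 46*(⅖ - 2*√2/(5*√5)) = 46*(⅖ - 2*√2*√5/5/5) = 46*(⅖ - 2*√10/25) = 92/5 - 92*√10/25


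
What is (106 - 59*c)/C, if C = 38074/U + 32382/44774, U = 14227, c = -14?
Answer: 296841859268/1082711995 ≈ 274.17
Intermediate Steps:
C = 1082711995/318499849 (C = 38074/14227 + 32382/44774 = 38074*(1/14227) + 32382*(1/44774) = 38074/14227 + 16191/22387 = 1082711995/318499849 ≈ 3.3994)
(106 - 59*c)/C = (106 - 59*(-14))/(1082711995/318499849) = (106 + 826)*(318499849/1082711995) = 932*(318499849/1082711995) = 296841859268/1082711995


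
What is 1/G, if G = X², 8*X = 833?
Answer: 64/693889 ≈ 9.2234e-5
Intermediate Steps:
X = 833/8 (X = (⅛)*833 = 833/8 ≈ 104.13)
G = 693889/64 (G = (833/8)² = 693889/64 ≈ 10842.)
1/G = 1/(693889/64) = 64/693889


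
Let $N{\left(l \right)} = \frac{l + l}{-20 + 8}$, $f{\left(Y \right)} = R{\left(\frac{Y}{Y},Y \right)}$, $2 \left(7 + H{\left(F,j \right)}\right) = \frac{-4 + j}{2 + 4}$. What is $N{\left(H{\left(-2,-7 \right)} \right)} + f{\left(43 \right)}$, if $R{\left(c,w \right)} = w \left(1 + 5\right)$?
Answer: $\frac{18671}{72} \approx 259.32$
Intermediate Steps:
$H{\left(F,j \right)} = - \frac{22}{3} + \frac{j}{12}$ ($H{\left(F,j \right)} = -7 + \frac{\left(-4 + j\right) \frac{1}{2 + 4}}{2} = -7 + \frac{\left(-4 + j\right) \frac{1}{6}}{2} = -7 + \frac{- \frac{2}{3} + \frac{j}{6}}{2} = -7 + \left(- \frac{1}{3} + \frac{j}{12}\right) = - \frac{22}{3} + \frac{j}{12}$)
$R{\left(c,w \right)} = 6 w$ ($R{\left(c,w \right)} = w 6 = 6 w$)
$f{\left(Y \right)} = 6 Y$
$N{\left(l \right)} = - \frac{l}{6}$ ($N{\left(l \right)} = \frac{2 l}{-12} = 2 l \left(- \frac{1}{12}\right) = - \frac{l}{6}$)
$N{\left(H{\left(-2,-7 \right)} \right)} + f{\left(43 \right)} = - \frac{- \frac{22}{3} + \frac{1}{12} \left(-7\right)}{6} + 6 \cdot 43 = - \frac{- \frac{22}{3} - \frac{7}{12}}{6} + 258 = \left(- \frac{1}{6}\right) \left(- \frac{95}{12}\right) + 258 = \frac{95}{72} + 258 = \frac{18671}{72}$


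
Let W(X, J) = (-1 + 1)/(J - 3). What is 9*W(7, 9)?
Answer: 0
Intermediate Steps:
W(X, J) = 0 (W(X, J) = 0/(-3 + J) = 0)
9*W(7, 9) = 9*0 = 0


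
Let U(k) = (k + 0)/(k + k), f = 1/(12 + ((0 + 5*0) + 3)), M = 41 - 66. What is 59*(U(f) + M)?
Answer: -2891/2 ≈ -1445.5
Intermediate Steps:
M = -25
f = 1/15 (f = 1/(12 + ((0 + 0) + 3)) = 1/(12 + (0 + 3)) = 1/(12 + 3) = 1/15 ≈ 0.066667)
U(k) = 1/2 (U(k) = k/((2*k)) = k*(1/(2*k)) = 1/2)
59*(U(f) + M) = 59*(1/2 - 25) = 59*(-49/2) = -2891/2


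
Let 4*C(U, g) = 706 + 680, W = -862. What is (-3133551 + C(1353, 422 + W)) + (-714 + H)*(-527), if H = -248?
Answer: -5252461/2 ≈ -2.6262e+6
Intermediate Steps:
C(U, g) = 693/2 (C(U, g) = (706 + 680)/4 = (1/4)*1386 = 693/2)
(-3133551 + C(1353, 422 + W)) + (-714 + H)*(-527) = (-3133551 + 693/2) + (-714 - 248)*(-527) = -6266409/2 - 962*(-527) = -6266409/2 + 506974 = -5252461/2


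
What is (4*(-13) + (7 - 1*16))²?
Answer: 3721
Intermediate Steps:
(4*(-13) + (7 - 1*16))² = (-52 + (7 - 16))² = (-52 - 9)² = (-61)² = 3721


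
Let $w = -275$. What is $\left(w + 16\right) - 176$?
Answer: $-435$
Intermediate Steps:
$\left(w + 16\right) - 176 = \left(-275 + 16\right) - 176 = -259 - 176 = -435$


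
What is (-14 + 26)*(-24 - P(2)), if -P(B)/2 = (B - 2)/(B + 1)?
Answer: -288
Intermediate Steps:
P(B) = -2*(-2 + B)/(1 + B) (P(B) = -2*(B - 2)/(B + 1) = -2*(-2 + B)/(1 + B))
(-14 + 26)*(-24 - P(2)) = (-14 + 26)*(-24 - 2*(2 - 1*2)/(1 + 2)) = 12*(-24 - 2*(2 - 2)/3) = 12*(-24 - 2*0/3) = 12*(-24 - 1*0) = 12*(-24 + 0) = 12*(-24) = -288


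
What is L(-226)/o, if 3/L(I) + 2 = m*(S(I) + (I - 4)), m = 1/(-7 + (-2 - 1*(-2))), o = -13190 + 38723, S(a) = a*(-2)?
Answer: -7/2008596 ≈ -3.4850e-6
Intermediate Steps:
S(a) = -2*a
o = 25533
m = -1/7 (m = 1/(-7 + (-2 + 2)) = 1/(-7 + 0) = 1/(-7) = -1/7 ≈ -0.14286)
L(I) = 3/(-10/7 + I/7) (L(I) = 3/(-2 - (-2*I + (I - 4))/7) = 3/(-2 - (-2*I + (-4 + I))/7) = 3/(-2 - (-4 - I)/7) = 3/(-2 + (4/7 + I/7)) = 3/(-10/7 + I/7))
L(-226)/o = (21/(-10 - 226))/25533 = (21/(-236))*(1/25533) = (21*(-1/236))*(1/25533) = -21/236*1/25533 = -7/2008596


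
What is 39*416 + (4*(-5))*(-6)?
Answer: 16344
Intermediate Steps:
39*416 + (4*(-5))*(-6) = 16224 - 20*(-6) = 16224 + 120 = 16344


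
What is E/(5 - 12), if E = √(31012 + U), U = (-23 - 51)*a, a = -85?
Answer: -√37302/7 ≈ -27.591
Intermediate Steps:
U = 6290 (U = (-23 - 51)*(-85) = -74*(-85) = 6290)
E = √37302 (E = √(31012 + 6290) = √37302 ≈ 193.14)
E/(5 - 12) = √37302/(5 - 12) = √37302/(-7) = √37302*(-⅐) = -√37302/7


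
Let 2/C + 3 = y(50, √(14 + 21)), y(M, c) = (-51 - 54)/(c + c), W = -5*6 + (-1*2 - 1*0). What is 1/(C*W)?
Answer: 3/64 + 3*√35/128 ≈ 0.18553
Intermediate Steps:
W = -32 (W = -30 + (-2 + 0) = -30 - 2 = -32)
y(M, c) = -105/(2*c) (y(M, c) = -105*1/(2*c) = -105/(2*c))
C = 2/(-3 - 3*√35/2) (C = 2/(-3 - 105/(2*√(14 + 21))) = 2/(-3 - 105*√35/35/2) = 2/(-3 - 3*√35/2) ≈ -0.16843)
1/(C*W) = 1/((8/93 - 4*√35/93)*(-32)) = 1/(-256/93 + 128*√35/93)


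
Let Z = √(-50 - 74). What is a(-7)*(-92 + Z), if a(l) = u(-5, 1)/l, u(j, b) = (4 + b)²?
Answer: 2300/7 - 50*I*√31/7 ≈ 328.57 - 39.77*I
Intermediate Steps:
Z = 2*I*√31 (Z = √(-124) = 2*I*√31 ≈ 11.136*I)
a(l) = 25/l (a(l) = (4 + 1)²/l = 5²/l = 25/l)
a(-7)*(-92 + Z) = (25/(-7))*(-92 + 2*I*√31) = (25*(-⅐))*(-92 + 2*I*√31) = -25*(-92 + 2*I*√31)/7 = 2300/7 - 50*I*√31/7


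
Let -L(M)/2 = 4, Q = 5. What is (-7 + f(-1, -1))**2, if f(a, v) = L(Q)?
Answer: 225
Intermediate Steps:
L(M) = -8 (L(M) = -2*4 = -8)
f(a, v) = -8
(-7 + f(-1, -1))**2 = (-7 - 8)**2 = (-15)**2 = 225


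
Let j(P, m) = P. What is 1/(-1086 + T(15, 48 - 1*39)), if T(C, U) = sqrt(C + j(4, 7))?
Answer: -1086/1179377 - sqrt(19)/1179377 ≈ -0.00092452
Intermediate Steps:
T(C, U) = sqrt(4 + C) (T(C, U) = sqrt(C + 4) = sqrt(4 + C))
1/(-1086 + T(15, 48 - 1*39)) = 1/(-1086 + sqrt(4 + 15)) = 1/(-1086 + sqrt(19))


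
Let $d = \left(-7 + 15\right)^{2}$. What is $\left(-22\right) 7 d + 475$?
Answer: $-9381$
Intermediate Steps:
$d = 64$ ($d = 8^{2} = 64$)
$\left(-22\right) 7 d + 475 = \left(-22\right) 7 \cdot 64 + 475 = \left(-154\right) 64 + 475 = -9856 + 475 = -9381$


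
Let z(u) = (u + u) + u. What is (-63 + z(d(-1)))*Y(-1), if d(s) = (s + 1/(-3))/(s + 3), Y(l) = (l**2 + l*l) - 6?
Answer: 260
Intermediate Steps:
Y(l) = -6 + 2*l**2 (Y(l) = (l**2 + l**2) - 6 = 2*l**2 - 6 = -6 + 2*l**2)
d(s) = (-1/3 + s)/(3 + s) (d(s) = (s - 1/3)/(3 + s) = (-1/3 + s)/(3 + s))
z(u) = 3*u (z(u) = 2*u + u = 3*u)
(-63 + z(d(-1)))*Y(-1) = (-63 + 3*((-1/3 - 1)/(3 - 1)))*(-6 + 2*(-1)**2) = (-63 + 3*(-4/3/2))*(-6 + 2*1) = (-63 + 3*((1/2)*(-4/3)))*(-6 + 2) = (-63 + 3*(-2/3))*(-4) = (-63 - 2)*(-4) = -65*(-4) = 260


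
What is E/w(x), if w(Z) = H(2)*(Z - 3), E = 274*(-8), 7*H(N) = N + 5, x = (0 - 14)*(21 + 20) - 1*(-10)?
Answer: 2192/567 ≈ 3.8660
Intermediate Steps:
x = -564 (x = -14*41 + 10 = -574 + 10 = -564)
H(N) = 5/7 + N/7 (H(N) = (N + 5)/7 = (5 + N)/7 = 5/7 + N/7)
E = -2192
w(Z) = -3 + Z (w(Z) = (5/7 + (1/7)*2)*(Z - 3) = (5/7 + 2/7)*(-3 + Z) = 1*(-3 + Z) = -3 + Z)
E/w(x) = -2192/(-3 - 564) = -2192/(-567) = -2192*(-1/567) = 2192/567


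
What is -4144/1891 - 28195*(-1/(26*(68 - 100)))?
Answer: -56764553/1573312 ≈ -36.080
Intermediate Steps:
-4144/1891 - 28195*(-1/(26*(68 - 100))) = -4144*1/1891 - 28195/((-32*(-26))) = -4144/1891 - 28195/832 = -56764553/1573312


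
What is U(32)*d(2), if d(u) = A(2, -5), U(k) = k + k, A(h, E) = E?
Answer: -320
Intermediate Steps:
U(k) = 2*k
d(u) = -5
U(32)*d(2) = (2*32)*(-5) = 64*(-5) = -320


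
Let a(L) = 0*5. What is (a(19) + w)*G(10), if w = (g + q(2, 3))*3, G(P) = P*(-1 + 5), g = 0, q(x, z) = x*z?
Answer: 720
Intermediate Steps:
a(L) = 0
G(P) = 4*P (G(P) = P*4 = 4*P)
w = 18 (w = (0 + 2*3)*3 = (0 + 6)*3 = 6*3 = 18)
(a(19) + w)*G(10) = (0 + 18)*(4*10) = 18*40 = 720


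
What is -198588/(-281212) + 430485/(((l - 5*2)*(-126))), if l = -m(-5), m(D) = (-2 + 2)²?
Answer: 2021796145/5905452 ≈ 342.36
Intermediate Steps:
m(D) = 0 (m(D) = 0² = 0)
l = 0 (l = -1*0 = 0)
-198588/(-281212) + 430485/(((l - 5*2)*(-126))) = -198588/(-281212) + 430485/(((0 - 5*2)*(-126))) = -198588*(-1/281212) + 430485/(((0 - 10)*(-126))) = 49647/70303 + 430485/((-10*(-126))) = 49647/70303 + 430485/1260 = 49647/70303 + 430485*(1/1260) = 49647/70303 + 28699/84 = 2021796145/5905452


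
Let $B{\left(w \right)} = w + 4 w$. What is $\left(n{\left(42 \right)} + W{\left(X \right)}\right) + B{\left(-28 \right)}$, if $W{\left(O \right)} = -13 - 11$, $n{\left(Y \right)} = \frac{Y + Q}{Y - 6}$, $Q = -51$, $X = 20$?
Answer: $- \frac{657}{4} \approx -164.25$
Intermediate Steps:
$n{\left(Y \right)} = \frac{-51 + Y}{-6 + Y}$ ($n{\left(Y \right)} = \frac{Y - 51}{Y - 6} = \frac{-51 + Y}{-6 + Y}$)
$W{\left(O \right)} = -24$ ($W{\left(O \right)} = -13 - 11 = -24$)
$B{\left(w \right)} = 5 w$
$\left(n{\left(42 \right)} + W{\left(X \right)}\right) + B{\left(-28 \right)} = \left(\frac{-51 + 42}{-6 + 42} - 24\right) + 5 \left(-28\right) = \left(\frac{1}{36} \left(-9\right) - 24\right) - 140 = \left(- \frac{1}{4} - 24\right) - 140 = - \frac{97}{4} - 140 = - \frac{657}{4}$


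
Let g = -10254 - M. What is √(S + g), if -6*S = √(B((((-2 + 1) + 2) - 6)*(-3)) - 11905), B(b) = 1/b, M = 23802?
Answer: √(-30650400 - 10*I*√2678610)/30 ≈ 0.04927 - 184.54*I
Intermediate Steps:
S = -I*√2678610/90 (S = -√(1/((((-2 + 1) + 2) - 6)*(-3)) - 11905)/6 = -√(1/(((-1 + 2) - 6)*(-3)) - 11905)/6 = -√(1/((1 - 6)*(-3)) - 11905)/6 = -√(1/(-5*(-3)) - 11905)/6 = -√(1/15 - 11905)/6 = -I*√2678610/90 ≈ -18.185*I)
g = -34056 (g = -10254 - 1*23802 = -10254 - 23802 = -34056)
√(S + g) = √(-I*√2678610/90 - 34056) = √(-34056 - I*√2678610/90)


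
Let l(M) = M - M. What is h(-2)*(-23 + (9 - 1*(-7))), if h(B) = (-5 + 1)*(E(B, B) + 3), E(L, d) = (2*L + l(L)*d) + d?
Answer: -84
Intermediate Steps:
l(M) = 0
E(L, d) = d + 2*L (E(L, d) = (2*L + 0*d) + d = (2*L + 0) + d = 2*L + d = d + 2*L)
h(B) = -12 - 12*B (h(B) = (-5 + 1)*((B + 2*B) + 3) = -4*(3*B + 3) = -4*(3 + 3*B) = -12 - 12*B)
h(-2)*(-23 + (9 - 1*(-7))) = (-12 - 12*(-2))*(-23 + (9 - 1*(-7))) = (-12 + 24)*(-23 + (9 + 7)) = 12*(-23 + 16) = 12*(-7) = -84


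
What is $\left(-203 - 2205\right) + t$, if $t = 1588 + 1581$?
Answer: $761$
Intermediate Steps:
$t = 3169$
$\left(-203 - 2205\right) + t = \left(-203 - 2205\right) + 3169 = -2408 + 3169 = 761$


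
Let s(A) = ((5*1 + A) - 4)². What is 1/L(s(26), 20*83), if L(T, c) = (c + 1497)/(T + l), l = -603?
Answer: 18/451 ≈ 0.039911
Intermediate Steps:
s(A) = (1 + A)² (s(A) = ((5 + A) - 4)² = (1 + A)²)
L(T, c) = (1497 + c)/(-603 + T) (L(T, c) = (c + 1497)/(T - 603) = (1497 + c)/(-603 + T))
1/L(s(26), 20*83) = 1/((1497 + 20*83)/(-603 + (1 + 26)²)) = 1/((1497 + 1660)/(-603 + 27²)) = 1/(3157/(-603 + 729)) = 1/(3157/126) = 1/((1/126)*3157) = 1/(451/18) = 18/451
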